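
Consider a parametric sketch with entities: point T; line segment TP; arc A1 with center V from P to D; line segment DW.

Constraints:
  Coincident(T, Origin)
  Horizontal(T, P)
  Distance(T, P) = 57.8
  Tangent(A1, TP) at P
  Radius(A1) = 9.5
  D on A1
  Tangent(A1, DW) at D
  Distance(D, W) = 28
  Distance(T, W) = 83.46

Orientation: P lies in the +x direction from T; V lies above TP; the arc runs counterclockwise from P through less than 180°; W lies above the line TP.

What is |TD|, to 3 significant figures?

66.9

Checks: |TP| = 57.80 ✓; |VD| = 9.500 ✓; ∠(VD, DW) = 90.00° ✓; |DW| = 28.00 ✓; |TW| = 83.46 ✓.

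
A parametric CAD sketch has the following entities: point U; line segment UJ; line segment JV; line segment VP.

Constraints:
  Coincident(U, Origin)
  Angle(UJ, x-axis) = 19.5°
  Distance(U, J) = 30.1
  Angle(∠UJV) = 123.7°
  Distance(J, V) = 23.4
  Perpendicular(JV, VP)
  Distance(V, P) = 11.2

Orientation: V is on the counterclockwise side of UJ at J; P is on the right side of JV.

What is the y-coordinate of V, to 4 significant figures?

32.73

U is at the origin; UJ runs at 19.5° with length 30.1, so J = 30.1·(cos 19.5°, sin 19.5°) = (28.37, 10.05). ∠UJV = 123.7°, so JV runs at 19.5° + (180° − 123.7°) = 75.80° from the x-axis; with |JV| = 23.4, V = J + 23.4·(cos 75.80°, sin 75.80°) = (34.11, 32.73). So V.y = 32.73.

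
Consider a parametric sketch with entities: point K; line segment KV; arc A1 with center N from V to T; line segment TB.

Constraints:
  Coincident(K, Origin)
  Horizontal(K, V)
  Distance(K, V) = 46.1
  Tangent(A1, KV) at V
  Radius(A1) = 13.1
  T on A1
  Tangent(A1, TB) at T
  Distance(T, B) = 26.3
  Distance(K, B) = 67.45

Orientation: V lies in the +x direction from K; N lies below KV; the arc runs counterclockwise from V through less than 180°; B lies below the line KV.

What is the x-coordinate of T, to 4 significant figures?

36.09

Checks: ∠(NV, VK) = 90.00° ✓; |NT| = 13.10 ✓; ∠(NT, TB) = 90.00° ✓; |TB| = 26.30 ✓; |KB| = 67.45 ✓.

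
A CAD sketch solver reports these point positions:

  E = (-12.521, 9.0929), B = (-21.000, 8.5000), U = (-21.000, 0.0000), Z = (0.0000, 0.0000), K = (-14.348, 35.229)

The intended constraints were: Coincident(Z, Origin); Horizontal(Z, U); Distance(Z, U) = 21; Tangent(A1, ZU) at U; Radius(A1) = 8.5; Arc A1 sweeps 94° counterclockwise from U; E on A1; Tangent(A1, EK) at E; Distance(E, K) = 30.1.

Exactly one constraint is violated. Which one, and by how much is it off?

Distance(E, K) = 30.1 — off by 3.90.

Z = (0.00, 0.00) ✓; Z.y = 0.00, U.y = 0.00 ✓; |ZU| = 21.00 ✓; ∠(BU, UZ) = 90.00° ✓; |BU| = 8.500 ✓; bearing(B→E) − bearing(B→U) = 94.00° ✓; |BE| = 8.500 ✓; ∠(BE, EK) = 90.00° ✓; |EK| = 26.20 ✗.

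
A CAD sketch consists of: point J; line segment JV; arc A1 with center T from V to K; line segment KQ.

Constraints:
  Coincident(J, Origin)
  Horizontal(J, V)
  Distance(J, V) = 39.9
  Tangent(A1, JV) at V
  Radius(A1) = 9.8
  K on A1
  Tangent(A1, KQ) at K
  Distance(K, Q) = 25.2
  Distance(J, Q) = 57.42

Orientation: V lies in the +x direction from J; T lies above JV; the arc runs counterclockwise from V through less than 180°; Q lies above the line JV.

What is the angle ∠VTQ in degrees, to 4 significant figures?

170.5°

Checks: |TK| = 9.800 ✓; ∠(TK, KQ) = 90.00° ✓; |KQ| = 25.20 ✓; |JQ| = 57.42 ✓.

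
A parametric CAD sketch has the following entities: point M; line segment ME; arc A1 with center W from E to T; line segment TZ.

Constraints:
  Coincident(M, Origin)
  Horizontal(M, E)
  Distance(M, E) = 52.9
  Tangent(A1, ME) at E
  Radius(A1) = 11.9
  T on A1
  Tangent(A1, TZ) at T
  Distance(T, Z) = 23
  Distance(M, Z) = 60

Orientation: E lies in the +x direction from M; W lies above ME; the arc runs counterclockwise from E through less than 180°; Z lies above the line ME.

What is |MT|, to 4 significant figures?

65.00

Checks: ∠(WE, EM) = 90.00° ✓; |WT| = 11.90 ✓; ∠(WT, TZ) = 90.00° ✓; |TZ| = 23.00 ✓; |MZ| = 60.00 ✓.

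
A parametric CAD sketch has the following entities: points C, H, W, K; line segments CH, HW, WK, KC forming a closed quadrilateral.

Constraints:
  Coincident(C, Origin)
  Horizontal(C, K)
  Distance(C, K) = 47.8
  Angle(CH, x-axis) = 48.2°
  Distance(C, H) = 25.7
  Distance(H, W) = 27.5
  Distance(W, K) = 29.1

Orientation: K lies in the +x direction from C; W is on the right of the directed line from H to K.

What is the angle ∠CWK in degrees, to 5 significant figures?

141.20°

C is at the origin; CK is horizontal with |CK| = 47.8 and K in +x, so K = (47.8, 0). CH runs at 48.2° with |CH| = 25.7, so H = (17.130, 19.159). W is determined by |HW| = 27.5 and |WK| = 29.1 together: it lies at the intersection of circle(H, 27.5) and circle(K, 29.1). With |HK| = 36.162, the foot of the radical line on HK is 16.829 from H and the perpendicular offset is √(27.5² − 16.829²) = 21.749. Taking the right-of-HK solution: W = (19.880, -8.2034).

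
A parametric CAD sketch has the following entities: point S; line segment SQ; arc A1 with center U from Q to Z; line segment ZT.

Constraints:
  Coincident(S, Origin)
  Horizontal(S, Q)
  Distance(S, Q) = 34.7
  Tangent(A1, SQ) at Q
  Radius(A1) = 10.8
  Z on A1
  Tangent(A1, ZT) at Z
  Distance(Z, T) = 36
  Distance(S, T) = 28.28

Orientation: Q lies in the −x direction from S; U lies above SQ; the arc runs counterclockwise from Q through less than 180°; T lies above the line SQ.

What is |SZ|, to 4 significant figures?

27.32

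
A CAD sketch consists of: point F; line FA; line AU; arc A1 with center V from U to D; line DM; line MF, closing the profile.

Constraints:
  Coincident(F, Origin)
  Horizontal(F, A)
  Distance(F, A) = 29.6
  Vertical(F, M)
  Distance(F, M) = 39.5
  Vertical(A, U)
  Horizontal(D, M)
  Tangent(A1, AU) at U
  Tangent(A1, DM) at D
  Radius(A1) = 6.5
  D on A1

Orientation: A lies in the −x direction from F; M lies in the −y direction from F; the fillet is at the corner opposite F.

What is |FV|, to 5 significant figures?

40.282

F is at the origin; FA is horizontal with |FA| = 29.6 and A on the −x side, so A = (-29.600, 0.0000). F and M share the same x with |FM| = 39.5 and M on the −y side, so M = (0.0000, -39.500). The virtual corner opposite F is at (-29.600, -39.500). Tangency of A1 to AU means the radius VU is perpendicular to AU and since A1 is tangent to DM there, VD ⟂ DM, with radius 6.5, so the center V sits 6.5 in from both sides at V = (-23.100, -33.000). Then |FV| = |V − F| = 40.282.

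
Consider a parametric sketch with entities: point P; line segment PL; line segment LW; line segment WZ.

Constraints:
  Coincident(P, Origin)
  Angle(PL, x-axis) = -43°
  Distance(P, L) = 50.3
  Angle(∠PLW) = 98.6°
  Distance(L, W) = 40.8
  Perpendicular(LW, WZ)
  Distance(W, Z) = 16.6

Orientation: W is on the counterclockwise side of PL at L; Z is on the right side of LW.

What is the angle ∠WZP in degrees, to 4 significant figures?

36.07°

P is at the origin; PL runs at -43.0° with length 50.3, so L = 50.3·(cos -43.0°, sin -43.0°) = (36.79, -34.30). ∠PLW = 98.6°, so LW runs at -43.0° + (180° − 98.6°) = 38.40° from the x-axis; with |LW| = 40.8, W = L + 40.8·(cos 38.40°, sin 38.40°) = (68.76, -8.962). The perpendicularity gives WZ at right angles to LW; with |WZ| = 16.6 on the right of LW, Z = W + 16.6·(0.6211, -0.7837) = (79.07, -21.97). Then cos ∠WZP = ZW·ZP / (|ZW||ZP|), giving 36.07°.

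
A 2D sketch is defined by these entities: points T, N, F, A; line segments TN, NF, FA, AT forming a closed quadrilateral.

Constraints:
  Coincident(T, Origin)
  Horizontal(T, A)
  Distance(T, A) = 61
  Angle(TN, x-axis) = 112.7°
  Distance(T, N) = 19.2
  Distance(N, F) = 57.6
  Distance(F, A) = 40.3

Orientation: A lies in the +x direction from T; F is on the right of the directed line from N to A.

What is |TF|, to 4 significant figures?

39.79

Checks: |NF| = 57.60 ✓; |FA| = 40.30 ✓.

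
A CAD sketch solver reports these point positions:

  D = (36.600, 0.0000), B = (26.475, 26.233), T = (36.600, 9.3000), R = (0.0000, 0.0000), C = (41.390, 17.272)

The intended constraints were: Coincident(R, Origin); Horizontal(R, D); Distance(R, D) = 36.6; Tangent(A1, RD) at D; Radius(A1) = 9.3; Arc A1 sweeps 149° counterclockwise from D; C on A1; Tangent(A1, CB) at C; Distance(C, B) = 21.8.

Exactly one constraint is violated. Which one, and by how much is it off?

Distance(C, B) = 21.8 — off by 4.40.

R = (0.00, 0.00) ✓; R.y = 0.00, D.y = 0.00 ✓; |RD| = 36.60 ✓; ∠(TD, DR) = 90.00° ✓; |TD| = 9.300 ✓; bearing(T→C) − bearing(T→D) = 149.0° ✓; |TC| = 9.300 ✓; ∠(TC, CB) = 90.00° ✓; |CB| = 17.40 ✗.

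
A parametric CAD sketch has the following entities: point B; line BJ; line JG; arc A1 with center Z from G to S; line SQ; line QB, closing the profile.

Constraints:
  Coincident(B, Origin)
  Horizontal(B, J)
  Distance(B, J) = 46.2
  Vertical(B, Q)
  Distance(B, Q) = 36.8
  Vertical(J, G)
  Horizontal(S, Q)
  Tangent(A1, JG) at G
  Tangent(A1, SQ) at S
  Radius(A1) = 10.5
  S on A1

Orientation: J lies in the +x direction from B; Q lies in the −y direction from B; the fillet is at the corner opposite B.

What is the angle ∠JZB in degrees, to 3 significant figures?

75.4°

BQ is vertical with |BQ| = 36.8 and Q on the −y side, so Q = (0.00, -36.8). The virtual corner opposite B is at (46.2, -36.8). Since A1 is tangent to JG there, ZG ⟂ JG and since A1 is tangent to SQ there, ZS ⟂ SQ, with radius 10.5, so the center Z sits 10.5 in from both sides at Z = (35.7, -26.3). Then cos ∠JZB = ZJ·ZB / (|ZJ||ZB|), giving 75.4°.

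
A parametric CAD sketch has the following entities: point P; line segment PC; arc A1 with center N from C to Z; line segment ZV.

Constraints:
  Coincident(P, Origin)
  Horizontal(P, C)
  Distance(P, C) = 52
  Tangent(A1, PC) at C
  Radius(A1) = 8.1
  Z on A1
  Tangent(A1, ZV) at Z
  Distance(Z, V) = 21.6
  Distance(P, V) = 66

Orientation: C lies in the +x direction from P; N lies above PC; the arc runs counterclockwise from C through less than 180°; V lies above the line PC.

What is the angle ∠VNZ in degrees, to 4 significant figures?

69.44°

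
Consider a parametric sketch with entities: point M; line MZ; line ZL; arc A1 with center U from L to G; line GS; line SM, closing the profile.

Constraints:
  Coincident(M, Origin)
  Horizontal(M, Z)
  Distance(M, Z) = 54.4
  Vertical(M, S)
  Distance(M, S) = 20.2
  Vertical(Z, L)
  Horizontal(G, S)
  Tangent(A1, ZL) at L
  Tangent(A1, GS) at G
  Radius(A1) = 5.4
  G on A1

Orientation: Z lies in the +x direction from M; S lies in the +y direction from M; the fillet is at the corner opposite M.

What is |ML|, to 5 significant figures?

56.377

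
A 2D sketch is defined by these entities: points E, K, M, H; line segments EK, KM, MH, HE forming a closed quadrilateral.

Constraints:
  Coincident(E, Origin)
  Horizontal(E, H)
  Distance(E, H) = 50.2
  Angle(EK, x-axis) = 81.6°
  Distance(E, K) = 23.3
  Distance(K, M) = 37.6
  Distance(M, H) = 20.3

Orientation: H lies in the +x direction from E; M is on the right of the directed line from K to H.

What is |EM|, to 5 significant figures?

30.363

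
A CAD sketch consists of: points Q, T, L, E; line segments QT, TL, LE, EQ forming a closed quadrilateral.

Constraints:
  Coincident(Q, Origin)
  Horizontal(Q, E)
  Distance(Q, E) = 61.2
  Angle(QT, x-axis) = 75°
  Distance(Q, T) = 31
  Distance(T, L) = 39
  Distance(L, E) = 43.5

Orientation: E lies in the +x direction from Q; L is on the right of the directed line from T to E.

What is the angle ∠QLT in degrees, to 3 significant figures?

52.0°

Checks: |TL| = 39.00 ✓; |LE| = 43.50 ✓.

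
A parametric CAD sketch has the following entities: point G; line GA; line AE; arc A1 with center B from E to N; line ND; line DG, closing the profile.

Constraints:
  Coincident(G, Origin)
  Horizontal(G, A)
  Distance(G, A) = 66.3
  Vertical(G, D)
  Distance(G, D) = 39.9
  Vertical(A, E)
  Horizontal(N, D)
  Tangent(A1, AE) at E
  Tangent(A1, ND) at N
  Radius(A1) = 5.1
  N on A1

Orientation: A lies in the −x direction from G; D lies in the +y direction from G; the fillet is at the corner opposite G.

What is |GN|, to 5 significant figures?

73.058

The virtual corner opposite G is at (-66.300, 39.900). A1 meets AE tangentially, so BE is at right angles to AE and A1 meets ND tangentially, so BN is at right angles to ND, with radius 5.1, so the center B sits 5.1 in from both sides at B = (-61.200, 34.800). That places the tangent points at E = (-66.300, 34.800) on AE and N = (-61.200, 39.900) on ND. Then |GN| = |N − G| = 73.058.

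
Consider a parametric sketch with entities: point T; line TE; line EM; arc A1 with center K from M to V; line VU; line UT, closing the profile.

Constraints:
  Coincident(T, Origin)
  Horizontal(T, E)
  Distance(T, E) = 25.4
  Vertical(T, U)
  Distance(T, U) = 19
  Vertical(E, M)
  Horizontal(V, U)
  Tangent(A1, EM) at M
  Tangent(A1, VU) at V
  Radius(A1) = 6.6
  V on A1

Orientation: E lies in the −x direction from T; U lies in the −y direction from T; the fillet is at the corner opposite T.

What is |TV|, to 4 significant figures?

26.73

The virtual corner opposite T is at (-25.40, -19.00). The tangent condition forces KM to be normal to EM and A1 meets VU tangentially, so KV is at right angles to VU, with radius 6.6, so the center K sits 6.6 in from both sides at K = (-18.80, -12.40). That places the tangent points at M = (-25.40, -12.40) on EM and V = (-18.80, -19.00) on VU. Then |TV| = |V − T| = 26.73.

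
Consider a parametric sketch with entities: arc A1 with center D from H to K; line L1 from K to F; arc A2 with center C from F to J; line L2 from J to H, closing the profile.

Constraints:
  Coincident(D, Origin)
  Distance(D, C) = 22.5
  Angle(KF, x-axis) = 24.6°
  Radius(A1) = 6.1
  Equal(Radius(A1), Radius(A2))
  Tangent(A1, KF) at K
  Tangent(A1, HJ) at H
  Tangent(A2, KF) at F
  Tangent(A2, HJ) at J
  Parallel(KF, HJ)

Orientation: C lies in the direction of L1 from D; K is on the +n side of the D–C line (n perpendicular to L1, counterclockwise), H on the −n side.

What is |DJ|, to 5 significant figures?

23.312

The slot axis is L1's direction at 24.6°, so u = (cos 24.6°, sin 24.6°) = (0.90924, 0.41628) and n = (−sin 24.6°, cos 24.6°) = (-0.41628, 0.90924). D is at the origin and C lies 22.5 along u from D, so C = 22.5·u = (20.458, 9.3663). Tangency of A1 to both parallel lines with radius 6.1 puts K and H at D ± 6.1·n: K = (-2.5393, 5.5463), H = (2.5393, -5.5463). Equal radii place F and J the same way about C: F = C + 6.1·n = (17.918, 14.913), J = C − 6.1·n = (22.997, 3.8200). Then |DJ| = |J − D| = 23.312.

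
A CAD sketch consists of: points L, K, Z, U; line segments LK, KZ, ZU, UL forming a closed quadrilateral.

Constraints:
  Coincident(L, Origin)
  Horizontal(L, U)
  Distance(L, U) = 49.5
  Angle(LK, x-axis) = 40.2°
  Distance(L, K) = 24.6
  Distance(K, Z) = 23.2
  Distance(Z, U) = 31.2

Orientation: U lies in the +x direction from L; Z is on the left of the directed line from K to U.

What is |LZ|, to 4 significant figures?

47.74

Checks: |KZ| = 23.20 ✓; |ZU| = 31.20 ✓.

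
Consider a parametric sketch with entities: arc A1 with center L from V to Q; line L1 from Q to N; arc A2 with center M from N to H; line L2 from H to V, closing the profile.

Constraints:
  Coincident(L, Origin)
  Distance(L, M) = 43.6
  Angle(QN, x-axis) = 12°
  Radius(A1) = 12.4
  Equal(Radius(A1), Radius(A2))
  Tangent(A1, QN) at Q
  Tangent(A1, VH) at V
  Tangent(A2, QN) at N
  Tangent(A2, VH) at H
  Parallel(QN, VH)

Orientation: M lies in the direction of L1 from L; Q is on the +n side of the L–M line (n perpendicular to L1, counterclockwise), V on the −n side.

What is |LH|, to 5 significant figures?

45.329

The slot axis is L1's direction at 12.0°, so u = (cos 12.0°, sin 12.0°) = (0.97815, 0.20791) and n = (−sin 12.0°, cos 12.0°) = (-0.20791, 0.97815). L is at the origin and M lies 43.6 along u from L, so M = 43.6·u = (42.647, 9.0649). Tangency of A1 to both parallel lines with radius 12.4 puts Q and V at L ± 12.4·n: Q = (-2.5781, 12.129), V = (2.5781, -12.129). Equal radii place N and H the same way about M: N = M + 12.4·n = (40.069, 21.194), H = M − 12.4·n = (45.225, -3.0641). Then |LH| = |H − L| = 45.329.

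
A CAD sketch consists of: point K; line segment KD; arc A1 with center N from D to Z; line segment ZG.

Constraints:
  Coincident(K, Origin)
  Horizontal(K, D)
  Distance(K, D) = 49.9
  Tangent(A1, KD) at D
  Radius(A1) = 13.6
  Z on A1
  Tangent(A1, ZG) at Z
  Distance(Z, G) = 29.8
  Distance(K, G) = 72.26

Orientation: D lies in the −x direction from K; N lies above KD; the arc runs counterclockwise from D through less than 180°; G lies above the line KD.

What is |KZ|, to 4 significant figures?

44.29

Checks: |NZ| = 13.60 ✓; ∠(NZ, ZG) = 90.00° ✓; |ZG| = 29.80 ✓; |KG| = 72.26 ✓.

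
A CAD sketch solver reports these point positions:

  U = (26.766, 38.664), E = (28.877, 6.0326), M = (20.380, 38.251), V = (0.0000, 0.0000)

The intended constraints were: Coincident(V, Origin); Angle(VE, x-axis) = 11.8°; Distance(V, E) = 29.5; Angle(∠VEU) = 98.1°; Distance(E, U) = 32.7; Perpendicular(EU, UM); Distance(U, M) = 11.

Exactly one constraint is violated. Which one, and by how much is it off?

Distance(U, M) = 11 — off by 4.60.

V = (0.00, 0.00) ✓; VE at 11.80° ✓; |VE| = 29.50 ✓; ∠VEU = 98.10° ✓; |EU| = 32.70 ✓; ∠(EU, UM) = 90.00° ✓; |UM| = 6.399 ✗.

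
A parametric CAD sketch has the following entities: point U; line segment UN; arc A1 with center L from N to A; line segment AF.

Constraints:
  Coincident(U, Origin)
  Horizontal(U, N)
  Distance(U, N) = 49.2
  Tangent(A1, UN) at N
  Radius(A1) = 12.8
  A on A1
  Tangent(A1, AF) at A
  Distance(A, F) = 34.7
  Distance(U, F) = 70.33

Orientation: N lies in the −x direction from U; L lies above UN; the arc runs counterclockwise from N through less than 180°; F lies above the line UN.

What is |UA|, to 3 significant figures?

41.1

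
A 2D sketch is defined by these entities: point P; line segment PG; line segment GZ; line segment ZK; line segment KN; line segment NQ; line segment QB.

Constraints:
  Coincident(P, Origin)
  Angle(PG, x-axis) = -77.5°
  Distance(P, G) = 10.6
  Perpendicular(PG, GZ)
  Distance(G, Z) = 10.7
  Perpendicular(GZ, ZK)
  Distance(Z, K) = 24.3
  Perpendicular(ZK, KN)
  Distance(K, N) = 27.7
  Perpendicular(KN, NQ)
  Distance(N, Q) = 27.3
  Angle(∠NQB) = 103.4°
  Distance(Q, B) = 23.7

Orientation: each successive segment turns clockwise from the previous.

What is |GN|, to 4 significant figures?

29.66

P is at the origin; PG runs at -77.5° with length 10.6, so G = (2.294, -10.35). PG is perpendicular to GZ, so GZ runs at -167.5°; with |GZ| = 10.7, Z = (-8.152, -12.66). GZ is perpendicular to ZK, so ZK runs at 102.5°; with |ZK| = 24.3, K = (-13.41, 11.06). The perpendicularity gives KN at right angles to ZK, so KN runs at 12.50°; with |KN| = 27.7, N = (13.63, 17.05). Then |GN| = |N − G| = 29.66.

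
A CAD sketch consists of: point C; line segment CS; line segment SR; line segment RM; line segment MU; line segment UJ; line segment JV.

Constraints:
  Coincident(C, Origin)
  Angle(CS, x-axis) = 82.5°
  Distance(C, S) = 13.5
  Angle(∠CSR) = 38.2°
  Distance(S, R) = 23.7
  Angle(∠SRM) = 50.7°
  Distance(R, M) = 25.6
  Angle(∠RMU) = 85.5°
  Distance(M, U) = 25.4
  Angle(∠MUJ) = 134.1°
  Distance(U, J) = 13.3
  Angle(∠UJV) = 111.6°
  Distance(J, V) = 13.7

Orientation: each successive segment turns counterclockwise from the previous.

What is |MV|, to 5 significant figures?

36.437

C is at the origin; CS runs at 82.5° with length 13.5, so S = (1.7621, 13.385). ∠CSR = 38.2° gives SR at -135.70° from the x-axis; with |SR| = 23.7, R = (-15.200, -3.1679). ∠SRM = 50.7° gives RM at -6.4000° from the x-axis; with |RM| = 25.6, M = (10.241, -6.0215). ∠RMU = 85.5° gives MU at 88.100° from the x-axis; with |MU| = 25.4, U = (11.083, 19.364). ∠MUJ = 134.1° gives UJ at 134.00° from the x-axis; with |UJ| = 13.3, J = (1.8438, 28.932). ∠UJV = 111.6° gives JV at -157.60° from the x-axis; with |JV| = 13.7, V = (-10.822, 23.711). Then |MV| = |V − M| = 36.437.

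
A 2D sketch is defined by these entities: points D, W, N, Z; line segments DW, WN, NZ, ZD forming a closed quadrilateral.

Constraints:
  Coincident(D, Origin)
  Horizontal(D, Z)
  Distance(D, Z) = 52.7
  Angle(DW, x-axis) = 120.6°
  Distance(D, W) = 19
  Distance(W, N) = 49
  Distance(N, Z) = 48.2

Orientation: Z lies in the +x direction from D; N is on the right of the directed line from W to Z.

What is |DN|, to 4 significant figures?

30.05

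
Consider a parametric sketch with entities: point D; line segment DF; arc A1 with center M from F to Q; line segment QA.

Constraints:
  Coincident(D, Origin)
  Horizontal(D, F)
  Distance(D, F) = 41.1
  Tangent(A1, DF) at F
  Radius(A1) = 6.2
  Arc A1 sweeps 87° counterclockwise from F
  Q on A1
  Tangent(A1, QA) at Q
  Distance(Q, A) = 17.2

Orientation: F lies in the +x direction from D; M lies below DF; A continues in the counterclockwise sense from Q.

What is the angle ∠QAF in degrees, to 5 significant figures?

14.100°

D is at the origin; DF is horizontal with |DF| = 41.1 and F on the +x side, so F = (41.100, 0.0000). A1 meets DF tangentially, so MF is at right angles to DF, so M = F + (0, -6.2) = (41.100, -6.2000). On A1, F sits at bearing 90° from M; an 87° counterclockwise sweep puts Q at bearing 177°, so Q = M + 6.2·(cos 177°, sin 177°) = (34.908, -5.8755). Since A1 is tangent to QA there, MQ ⟂ QA, so QA runs along (−sin 177°, cos 177°); with |QA| = 17.2, A = (34.008, -23.052). Then cos ∠QAF = AQ·AF / (|AQ||AF|), giving 14.100°.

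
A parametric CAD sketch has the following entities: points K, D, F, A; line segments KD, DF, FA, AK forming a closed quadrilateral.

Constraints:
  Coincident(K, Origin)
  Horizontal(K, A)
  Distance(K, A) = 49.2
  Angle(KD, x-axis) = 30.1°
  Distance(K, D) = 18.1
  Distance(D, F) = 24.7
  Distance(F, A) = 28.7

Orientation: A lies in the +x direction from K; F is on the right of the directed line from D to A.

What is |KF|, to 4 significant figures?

28.01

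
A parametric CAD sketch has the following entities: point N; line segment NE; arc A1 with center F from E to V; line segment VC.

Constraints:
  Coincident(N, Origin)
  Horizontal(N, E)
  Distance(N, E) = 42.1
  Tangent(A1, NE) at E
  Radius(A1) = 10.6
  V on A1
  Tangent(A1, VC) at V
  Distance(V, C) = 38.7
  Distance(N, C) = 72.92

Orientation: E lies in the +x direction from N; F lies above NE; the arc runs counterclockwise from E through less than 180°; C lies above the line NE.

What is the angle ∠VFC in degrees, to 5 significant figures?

74.682°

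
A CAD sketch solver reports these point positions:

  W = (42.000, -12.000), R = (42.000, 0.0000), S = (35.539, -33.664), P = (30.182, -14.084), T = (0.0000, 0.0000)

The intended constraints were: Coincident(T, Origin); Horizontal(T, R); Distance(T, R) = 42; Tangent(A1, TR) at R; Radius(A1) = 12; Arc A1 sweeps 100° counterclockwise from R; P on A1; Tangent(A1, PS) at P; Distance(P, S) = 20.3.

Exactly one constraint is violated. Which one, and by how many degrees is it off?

Tangent(A1, PS) at P — off by 5.30°.

T = (0.00, 0.00) ✓; T.y = 0.00, R.y = 0.00 ✓; |TR| = 42.00 ✓; ∠(WR, RT) = 90.00° ✓; |WR| = 12.00 ✓; bearing(W→P) − bearing(W→R) = 100.0° ✓; |WP| = 12.00 ✓; ∠(WP, PS) = 84.70° ✗; |PS| = 20.30 ✓.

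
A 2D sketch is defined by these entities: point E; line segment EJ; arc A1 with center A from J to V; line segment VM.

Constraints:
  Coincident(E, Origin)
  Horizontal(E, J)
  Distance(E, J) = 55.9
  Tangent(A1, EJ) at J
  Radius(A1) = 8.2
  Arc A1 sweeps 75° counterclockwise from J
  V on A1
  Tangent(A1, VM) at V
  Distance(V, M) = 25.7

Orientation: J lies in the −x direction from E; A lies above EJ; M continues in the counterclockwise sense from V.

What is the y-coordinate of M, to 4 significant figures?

30.90

E is at the origin; E and J share the same y with |EJ| = 55.9 and J on the −x side, so J = (-55.90, 0.000). The tangent condition forces AJ to be normal to EJ, so A = J + (0, 8.2) = (-55.90, 8.200). On A1, J sits at bearing -90° from A; a 75° counterclockwise sweep puts V at bearing -15°, so V = A + 8.2·(cos -15°, sin -15°) = (-47.98, 6.078). Since A1 is tangent to VM there, AV ⟂ VM, so VM runs along (−sin -15°, cos -15°); with |VM| = 25.7, M = (-41.33, 30.90). So M.y = 30.90.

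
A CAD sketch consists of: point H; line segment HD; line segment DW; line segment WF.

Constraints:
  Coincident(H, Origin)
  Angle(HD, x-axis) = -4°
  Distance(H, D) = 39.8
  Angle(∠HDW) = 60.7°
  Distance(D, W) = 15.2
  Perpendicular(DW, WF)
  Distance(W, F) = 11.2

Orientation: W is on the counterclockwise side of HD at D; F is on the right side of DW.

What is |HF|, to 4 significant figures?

46.11

H is at the origin; HD runs at -4.0° with length 39.8, so D = 39.8·(cos -4.0°, sin -4.0°) = (39.70, -2.776). ∠HDW = 60.7°, so DW runs at -4.0° + (180° − 60.7°) = 115.3° from the x-axis; with |DW| = 15.2, W = D + 15.2·(cos 115.3°, sin 115.3°) = (33.21, 10.97). The perpendicularity gives WF at right angles to DW; with |WF| = 11.2 on the right of DW, F = W + 11.2·(0.9041, 0.4274) = (43.33, 15.75). Then |HF| = |F − H| = 46.11.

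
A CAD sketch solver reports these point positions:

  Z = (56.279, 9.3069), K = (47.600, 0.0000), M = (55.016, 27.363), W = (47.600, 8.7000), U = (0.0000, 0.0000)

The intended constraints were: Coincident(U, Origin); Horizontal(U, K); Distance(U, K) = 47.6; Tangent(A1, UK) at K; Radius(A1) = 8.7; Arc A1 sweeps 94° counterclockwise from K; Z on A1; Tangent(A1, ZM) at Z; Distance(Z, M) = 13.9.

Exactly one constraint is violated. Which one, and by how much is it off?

Distance(Z, M) = 13.9 — off by 4.20.

U = (0.00, 0.00) ✓; U.y = 0.00, K.y = 0.00 ✓; |UK| = 47.60 ✓; ∠(WK, KU) = 90.00° ✓; |WK| = 8.700 ✓; bearing(W→Z) − bearing(W→K) = 94.00° ✓; |WZ| = 8.700 ✓; ∠(WZ, ZM) = 90.00° ✓; |ZM| = 18.10 ✗.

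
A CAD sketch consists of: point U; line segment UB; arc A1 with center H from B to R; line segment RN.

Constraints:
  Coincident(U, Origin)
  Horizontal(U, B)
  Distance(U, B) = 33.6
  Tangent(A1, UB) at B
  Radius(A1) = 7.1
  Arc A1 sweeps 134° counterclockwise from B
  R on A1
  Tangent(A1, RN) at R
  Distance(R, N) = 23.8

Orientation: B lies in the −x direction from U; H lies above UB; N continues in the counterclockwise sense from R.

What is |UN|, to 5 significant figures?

53.639

On A1, B sits at bearing -90° from H; a 134° counterclockwise sweep puts R at bearing 44°, so R = H + 7.1·(cos 44°, sin 44°) = (-28.493, 12.032). The tangent condition forces HR to be normal to RN, so RN runs along (−sin 44°, cos 44°); with |RN| = 23.8, N = (-45.026, 29.152). Then |UN| = |N − U| = 53.639.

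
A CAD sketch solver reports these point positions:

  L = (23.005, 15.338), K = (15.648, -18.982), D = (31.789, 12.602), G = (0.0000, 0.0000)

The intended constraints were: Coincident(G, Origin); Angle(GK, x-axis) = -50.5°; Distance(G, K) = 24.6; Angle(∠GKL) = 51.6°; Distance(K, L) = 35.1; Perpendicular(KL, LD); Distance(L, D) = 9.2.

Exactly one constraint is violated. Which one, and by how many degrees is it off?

Perpendicular(KL, LD) — off by 5.20°.

G = (0.00, 0.00) ✓; GK at -50.50° ✓; |GK| = 24.60 ✓; ∠GKL = 51.60° ✓; |KL| = 35.10 ✓; ∠(KL, LD) = 95.20° ✗; |LD| = 9.200 ✓.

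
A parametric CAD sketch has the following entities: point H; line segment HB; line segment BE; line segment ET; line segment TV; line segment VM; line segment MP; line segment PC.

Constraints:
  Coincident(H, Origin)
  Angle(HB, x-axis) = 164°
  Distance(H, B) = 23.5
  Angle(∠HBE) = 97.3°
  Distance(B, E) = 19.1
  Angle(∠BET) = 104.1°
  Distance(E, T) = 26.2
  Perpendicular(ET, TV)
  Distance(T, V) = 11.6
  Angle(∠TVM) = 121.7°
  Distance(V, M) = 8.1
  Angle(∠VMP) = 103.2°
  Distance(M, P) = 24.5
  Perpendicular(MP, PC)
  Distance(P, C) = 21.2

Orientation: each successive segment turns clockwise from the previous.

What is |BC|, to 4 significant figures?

41.16

H is at the origin; HB runs at 164.0° with length 23.5, so B = (-22.59, 6.477). ∠HBE = 97.3° gives BE at 81.30° from the x-axis; with |BE| = 19.1, E = (-19.70, 25.36). ∠BET = 104.1° gives ET at 5.400° from the x-axis; with |ET| = 26.2, T = (6.383, 27.82). ET ⟂ TV, so TV runs at -84.60°; with |TV| = 11.6, V = (7.475, 16.27). ∠TVM = 121.7° gives VM at -142.9° from the x-axis; with |VM| = 8.1, M = (1.014, 11.39). ∠VMP = 103.2° gives MP at 140.3° from the x-axis; with |MP| = 24.5, P = (-17.84, 27.04). MP is perpendicular to PC, so PC runs at 50.30°; with |PC| = 21.2, C = (-4.294, 43.35). Then |BC| = |C − B| = 41.16.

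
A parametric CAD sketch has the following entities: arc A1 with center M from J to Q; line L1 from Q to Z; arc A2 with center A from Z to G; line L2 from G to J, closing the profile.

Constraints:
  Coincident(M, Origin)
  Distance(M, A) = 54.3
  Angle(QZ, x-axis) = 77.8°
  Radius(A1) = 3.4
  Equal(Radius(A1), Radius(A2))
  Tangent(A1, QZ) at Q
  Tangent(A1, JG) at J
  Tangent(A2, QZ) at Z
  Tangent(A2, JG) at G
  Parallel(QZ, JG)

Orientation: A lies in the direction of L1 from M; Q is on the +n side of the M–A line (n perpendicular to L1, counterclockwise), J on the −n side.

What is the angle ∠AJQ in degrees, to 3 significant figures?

86.4°

M is at the origin and A lies 54.3 along u from M, so A = 54.3·u = (11.5, 53.1). Tangency of A1 to both parallel lines with radius 3.4 puts Q and J at M ± 3.4·n: Q = (-3.32, 0.719), J = (3.32, -0.719). Then cos ∠AJQ = JA·JQ / (|JA||JQ|), giving 86.4°.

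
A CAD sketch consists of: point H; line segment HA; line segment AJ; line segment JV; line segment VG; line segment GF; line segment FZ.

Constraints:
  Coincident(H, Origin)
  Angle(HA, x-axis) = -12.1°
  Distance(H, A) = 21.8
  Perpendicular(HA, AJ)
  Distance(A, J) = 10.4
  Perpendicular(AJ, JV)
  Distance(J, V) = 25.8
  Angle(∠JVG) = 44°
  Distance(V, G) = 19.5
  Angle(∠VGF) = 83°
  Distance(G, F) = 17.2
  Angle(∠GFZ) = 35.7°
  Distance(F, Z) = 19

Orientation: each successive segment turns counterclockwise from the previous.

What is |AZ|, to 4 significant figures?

20.18

H is at the origin; HA runs at -12.1° with length 21.8, so A = (21.32, -4.570). HA ⟂ AJ, so AJ runs at 77.90°; with |AJ| = 10.4, J = (23.50, 5.599). The perpendicularity gives JV at right angles to AJ, so JV runs at 167.9°; with |JV| = 25.8, V = (-1.731, 11.01). ∠JVG = 44.0° gives VG at -56.10° from the x-axis; with |VG| = 19.5, G = (9.145, -5.178). ∠VGF = 83.0° gives GF at 40.90° from the x-axis; with |GF| = 17.2, F = (22.15, 6.084). ∠GFZ = 35.7° gives FZ at -174.8° from the x-axis; with |FZ| = 19.0, Z = (3.224, 4.362). Then |AZ| = |Z − A| = 20.18.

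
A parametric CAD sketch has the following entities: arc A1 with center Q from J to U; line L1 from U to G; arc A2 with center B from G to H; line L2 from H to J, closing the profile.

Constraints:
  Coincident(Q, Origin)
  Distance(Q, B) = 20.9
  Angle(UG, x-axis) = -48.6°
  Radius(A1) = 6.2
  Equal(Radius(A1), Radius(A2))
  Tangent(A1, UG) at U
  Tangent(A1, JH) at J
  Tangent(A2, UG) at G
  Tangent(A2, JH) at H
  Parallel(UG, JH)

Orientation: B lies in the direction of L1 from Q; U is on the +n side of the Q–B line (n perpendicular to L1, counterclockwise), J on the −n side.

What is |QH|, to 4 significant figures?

21.80

The slot axis is L1's direction at -48.6°, so u = (cos -48.6°, sin -48.6°) = (0.6613, -0.7501) and n = (−sin -48.6°, cos -48.6°) = (0.7501, 0.6613). Q is at the origin and B lies 20.9 along u from Q, so B = 20.9·u = (13.82, -15.68). Tangency of A1 to both parallel lines with radius 6.2 puts U and J at Q ± 6.2·n: U = (4.651, 4.100), J = (-4.651, -4.100). Equal radii place G and H the same way about B: G = B + 6.2·n = (18.47, -11.58), H = B − 6.2·n = (9.171, -19.78). Then |QH| = |H − Q| = 21.80.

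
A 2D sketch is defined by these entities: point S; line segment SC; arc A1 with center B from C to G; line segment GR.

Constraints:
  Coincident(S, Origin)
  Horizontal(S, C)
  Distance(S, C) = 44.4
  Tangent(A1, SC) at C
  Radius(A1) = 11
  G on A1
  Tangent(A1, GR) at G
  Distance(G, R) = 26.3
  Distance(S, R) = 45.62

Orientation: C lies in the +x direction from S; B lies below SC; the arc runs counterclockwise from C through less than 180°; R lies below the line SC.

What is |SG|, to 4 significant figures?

34.78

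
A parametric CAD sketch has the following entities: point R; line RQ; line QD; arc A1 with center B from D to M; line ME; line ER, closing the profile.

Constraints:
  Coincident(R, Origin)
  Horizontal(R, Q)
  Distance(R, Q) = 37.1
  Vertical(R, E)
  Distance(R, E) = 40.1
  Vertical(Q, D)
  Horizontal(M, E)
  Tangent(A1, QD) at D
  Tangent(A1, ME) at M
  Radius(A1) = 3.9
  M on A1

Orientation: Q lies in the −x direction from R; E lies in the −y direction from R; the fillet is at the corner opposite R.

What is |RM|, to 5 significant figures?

52.060

The virtual corner opposite R is at (-37.100, -40.100). The tangent condition forces BD to be normal to QD and A1 meets ME tangentially, so BM is at right angles to ME, with radius 3.9, so the center B sits 3.9 in from both sides at B = (-33.200, -36.200). That places the tangent points at D = (-37.100, -36.200) on QD and M = (-33.200, -40.100) on ME. Then |RM| = |M − R| = 52.060.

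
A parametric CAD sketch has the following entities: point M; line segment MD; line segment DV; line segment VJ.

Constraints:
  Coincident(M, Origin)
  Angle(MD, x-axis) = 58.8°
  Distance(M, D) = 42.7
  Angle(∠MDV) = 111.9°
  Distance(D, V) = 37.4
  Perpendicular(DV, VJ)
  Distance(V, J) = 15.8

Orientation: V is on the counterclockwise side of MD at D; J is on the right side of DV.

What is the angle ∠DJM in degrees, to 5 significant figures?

23.200°

M is at the origin; MD runs at 58.8° with length 42.7, so D = 42.7·(cos 58.8°, sin 58.8°) = (22.120, 36.524). ∠MDV = 111.9°, so DV runs at 58.8° + (180° − 111.9°) = 126.90° from the x-axis; with |DV| = 37.4, V = D + 37.4·(cos 126.90°, sin 126.90°) = (-0.33596, 66.432). The perpendicularity gives VJ at right angles to DV; with |VJ| = 15.8 on the right of DV, J = V + 15.8·(0.79968, 0.60042) = (12.299, 75.919). Then cos ∠DJM = JD·JM / (|JD||JM|), giving 23.200°.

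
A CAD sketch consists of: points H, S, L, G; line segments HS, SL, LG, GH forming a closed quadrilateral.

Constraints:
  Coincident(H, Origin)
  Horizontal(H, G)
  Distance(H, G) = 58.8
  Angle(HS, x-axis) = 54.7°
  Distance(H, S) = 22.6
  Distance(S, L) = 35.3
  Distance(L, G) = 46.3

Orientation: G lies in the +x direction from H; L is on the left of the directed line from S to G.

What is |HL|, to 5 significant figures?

57.556

Checks: |SL| = 35.30 ✓; |LG| = 46.30 ✓.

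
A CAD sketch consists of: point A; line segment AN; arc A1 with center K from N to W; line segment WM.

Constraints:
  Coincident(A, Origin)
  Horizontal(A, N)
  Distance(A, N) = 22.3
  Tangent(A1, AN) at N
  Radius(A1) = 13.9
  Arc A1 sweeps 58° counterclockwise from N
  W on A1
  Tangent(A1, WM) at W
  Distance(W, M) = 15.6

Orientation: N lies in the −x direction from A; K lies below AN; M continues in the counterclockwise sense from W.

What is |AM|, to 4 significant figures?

46.74

A is at the origin; AN is horizontal with |AN| = 22.3 and N on the −x side, so N = (-22.30, 0.000). A1 meets AN tangentially, so KN is at right angles to AN, so K = N + (0, -13.9) = (-22.30, -13.90). On A1, N sits at bearing 90° from K; a 58° counterclockwise sweep puts W at bearing 148°, so W = K + 13.9·(cos 148°, sin 148°) = (-34.09, -6.534). Tangency of A1 to WM means the radius KW is perpendicular to WM, so WM runs along (−sin 148°, cos 148°); with |WM| = 15.6, M = (-42.35, -19.76). Then |AM| = |M − A| = 46.74.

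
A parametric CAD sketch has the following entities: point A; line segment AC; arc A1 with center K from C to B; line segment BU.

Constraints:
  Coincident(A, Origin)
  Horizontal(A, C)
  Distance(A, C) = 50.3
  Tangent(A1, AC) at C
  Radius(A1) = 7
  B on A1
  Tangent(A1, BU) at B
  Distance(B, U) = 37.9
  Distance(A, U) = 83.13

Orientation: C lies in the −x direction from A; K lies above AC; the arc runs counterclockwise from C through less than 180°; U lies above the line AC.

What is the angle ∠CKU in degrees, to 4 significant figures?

141.3°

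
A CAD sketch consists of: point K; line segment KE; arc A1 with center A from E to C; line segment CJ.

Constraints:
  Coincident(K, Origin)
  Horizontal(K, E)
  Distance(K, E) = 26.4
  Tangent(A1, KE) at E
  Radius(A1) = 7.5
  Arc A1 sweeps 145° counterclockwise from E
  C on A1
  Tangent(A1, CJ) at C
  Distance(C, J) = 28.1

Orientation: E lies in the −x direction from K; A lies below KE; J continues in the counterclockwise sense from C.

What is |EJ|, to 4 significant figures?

35.16

K is at the origin; KE is horizontal with |KE| = 26.4 and E on the −x side, so E = (-26.40, 0.000). The tangent condition forces AE to be normal to KE, so A = E + (0, -7.5) = (-26.40, -7.500). On A1, E sits at bearing 90° from A; a 145° counterclockwise sweep puts C at bearing 235°, so C = A + 7.5·(cos 235°, sin 235°) = (-30.70, -13.64). Since A1 is tangent to CJ there, AC ⟂ CJ, so CJ runs along (−sin 235°, cos 235°); with |CJ| = 28.1, J = (-7.684, -29.76). Then |EJ| = |J − E| = 35.16.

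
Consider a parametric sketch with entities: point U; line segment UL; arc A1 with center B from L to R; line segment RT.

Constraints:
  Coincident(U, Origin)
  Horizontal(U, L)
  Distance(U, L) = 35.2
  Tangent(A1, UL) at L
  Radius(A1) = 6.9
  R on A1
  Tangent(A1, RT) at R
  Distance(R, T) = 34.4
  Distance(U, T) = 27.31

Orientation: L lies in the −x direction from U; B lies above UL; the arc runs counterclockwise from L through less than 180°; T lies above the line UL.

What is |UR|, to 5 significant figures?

30.348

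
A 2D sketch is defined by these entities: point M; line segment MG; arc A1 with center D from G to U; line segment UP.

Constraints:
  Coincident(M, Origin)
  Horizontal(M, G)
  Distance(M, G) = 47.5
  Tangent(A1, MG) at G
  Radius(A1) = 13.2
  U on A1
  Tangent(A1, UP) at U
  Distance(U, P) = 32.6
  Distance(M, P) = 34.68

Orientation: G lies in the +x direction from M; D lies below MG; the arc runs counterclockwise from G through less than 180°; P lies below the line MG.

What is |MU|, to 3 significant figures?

37.5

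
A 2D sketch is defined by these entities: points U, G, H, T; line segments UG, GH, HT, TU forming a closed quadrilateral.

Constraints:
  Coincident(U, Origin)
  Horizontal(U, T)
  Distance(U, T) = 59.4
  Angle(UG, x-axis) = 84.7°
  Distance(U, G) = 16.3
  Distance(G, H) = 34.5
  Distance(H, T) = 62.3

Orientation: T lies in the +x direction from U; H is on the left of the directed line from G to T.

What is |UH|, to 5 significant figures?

49.894

Checks: U.y = 0.00, T.y = 0.00 ✓; |GH| = 34.50 ✓; |HT| = 62.30 ✓.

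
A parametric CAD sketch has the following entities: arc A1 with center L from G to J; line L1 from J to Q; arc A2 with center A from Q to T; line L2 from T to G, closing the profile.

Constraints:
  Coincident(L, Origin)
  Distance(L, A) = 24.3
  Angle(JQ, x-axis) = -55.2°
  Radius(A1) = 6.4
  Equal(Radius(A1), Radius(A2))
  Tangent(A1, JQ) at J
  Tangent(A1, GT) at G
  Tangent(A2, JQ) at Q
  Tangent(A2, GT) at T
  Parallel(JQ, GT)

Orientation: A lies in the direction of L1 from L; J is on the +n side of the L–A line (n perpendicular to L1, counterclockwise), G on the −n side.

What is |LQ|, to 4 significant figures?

25.13

The slot axis is L1's direction at -55.2°, so u = (cos -55.2°, sin -55.2°) = (0.5707, -0.8211) and n = (−sin -55.2°, cos -55.2°) = (0.8211, 0.5707). L is at the origin and A lies 24.3 along u from L, so A = 24.3·u = (13.87, -19.95). Tangency of A1 to both parallel lines with radius 6.4 puts J and G at L ± 6.4·n: J = (5.255, 3.653), G = (-5.255, -3.653). Equal radii place Q and T the same way about A: Q = A + 6.4·n = (19.12, -16.30), T = A − 6.4·n = (8.613, -23.61). Then |LQ| = |Q − L| = 25.13.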